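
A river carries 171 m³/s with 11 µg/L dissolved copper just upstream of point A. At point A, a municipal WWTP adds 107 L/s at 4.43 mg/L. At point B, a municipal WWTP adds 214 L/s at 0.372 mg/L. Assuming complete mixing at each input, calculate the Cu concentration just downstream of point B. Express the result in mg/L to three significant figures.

11 µg/L = 0.011 mg/L.
107 L/s = 0.107 m³/s.
After input A: C = (171·0.011 + 0.107·4.43) / 171.1 = 0.01376 mg/L.
214 L/s = 0.214 m³/s.
After input B: C = (171.1·0.01376 + 0.214·0.372) / 171.3 = 0.01421 mg/L.

0.0142 mg/L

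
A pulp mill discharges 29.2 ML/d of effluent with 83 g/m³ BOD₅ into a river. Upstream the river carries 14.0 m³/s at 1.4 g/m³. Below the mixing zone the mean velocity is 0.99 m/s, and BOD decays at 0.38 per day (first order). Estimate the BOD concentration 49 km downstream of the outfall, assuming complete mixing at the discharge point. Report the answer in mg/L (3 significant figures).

29.2 ML/d = 0.338 m³/s.
After complete mixing, C₀ = (0.338·83 + 14·1.4) / 14.34 = 3.323 mg/L.
Travel time t = 4.9e+04 m / 0.99 m/s = 4.949e+04 s = 0.5729 d.
C = 3.323·exp(−0.38·0.5729) = 3.323·0.8044 = 2.673 mg/L.

2.67 mg/L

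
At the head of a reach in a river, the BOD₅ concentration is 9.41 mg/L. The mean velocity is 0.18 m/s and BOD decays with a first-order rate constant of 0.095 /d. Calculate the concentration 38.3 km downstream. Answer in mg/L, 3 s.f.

7.45 mg/L

Travel time t = 38.3 km / 0.18 m/s = 3.83e+04/0.18 = 2.128e+05 s = 2.463 d.
First-order decay: C = 9.41·exp(−0.095·2.463) = 9.41·0.7914 = 7.447 mg/L.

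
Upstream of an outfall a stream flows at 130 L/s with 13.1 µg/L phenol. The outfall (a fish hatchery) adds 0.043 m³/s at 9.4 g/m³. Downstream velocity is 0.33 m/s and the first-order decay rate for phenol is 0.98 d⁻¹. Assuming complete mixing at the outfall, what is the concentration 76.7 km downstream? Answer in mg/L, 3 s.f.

0.168 mg/L

130 L/s = 0.13 m³/s.
13.1 µg/L = 0.0131 mg/L.
After complete mixing, C₀ = (0.043·9.4 + 0.13·0.0131) / 0.173 = 2.346 mg/L.
Travel time t = 7.67e+04 m / 0.33 m/s = 2.324e+05 s = 2.69 d.
C = 2.346·exp(−0.98·2.69) = 2.346·0.07163 = 0.1681 mg/L.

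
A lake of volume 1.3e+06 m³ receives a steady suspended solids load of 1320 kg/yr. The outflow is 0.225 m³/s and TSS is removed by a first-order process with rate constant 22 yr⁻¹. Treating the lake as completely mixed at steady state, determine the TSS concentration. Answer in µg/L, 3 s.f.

Outflow Q = 0.225 m³/s × 3.156e+07 s/yr = 7.1e+06 m³/yr.
Steady-state CSTR mass balance: W = Q·C + k·V·C, so C = W/(Q + kV).
Q + kV = 7.1e+06 + 22·1.3e+06 = 3.57e+07 m³/yr.
C = 1320/3.57e+07 = 3.697e-05 kg/m³ = 0.03697 mg/L = 36.97 µg/L.

37.0 µg/L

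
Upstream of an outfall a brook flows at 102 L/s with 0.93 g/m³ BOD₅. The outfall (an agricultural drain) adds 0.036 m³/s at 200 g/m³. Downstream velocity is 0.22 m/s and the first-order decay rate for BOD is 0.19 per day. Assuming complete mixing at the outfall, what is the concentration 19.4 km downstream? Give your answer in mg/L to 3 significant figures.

102 L/s = 0.102 m³/s.
After complete mixing, C₀ = (0.036·200 + 0.102·0.93) / 0.138 = 52.86 mg/L.
Travel time t = 1.94e+04 m / 0.22 m/s = 8.818e+04 s = 1.021 d.
C = 52.86·exp(−0.19·1.021) = 52.86·0.8237 = 43.54 mg/L.

43.5 mg/L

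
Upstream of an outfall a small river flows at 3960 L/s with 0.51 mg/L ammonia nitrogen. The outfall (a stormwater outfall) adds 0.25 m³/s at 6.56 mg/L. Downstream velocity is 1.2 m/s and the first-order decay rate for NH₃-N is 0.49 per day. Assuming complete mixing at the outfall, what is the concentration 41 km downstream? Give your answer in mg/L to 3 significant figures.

3960 L/s = 3.96 m³/s.
After complete mixing, C₀ = (0.25·6.56 + 3.96·0.51) / 4.21 = 0.8693 mg/L.
Travel time t = 4.1e+04 m / 1.2 m/s = 3.417e+04 s = 0.3954 d.
C = 0.8693·exp(−0.49·0.3954) = 0.8693·0.8238 = 0.7161 mg/L.

0.716 mg/L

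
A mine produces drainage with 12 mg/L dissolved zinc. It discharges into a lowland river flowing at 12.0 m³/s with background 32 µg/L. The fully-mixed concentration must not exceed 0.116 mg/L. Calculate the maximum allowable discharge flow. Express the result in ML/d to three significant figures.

32 µg/L = 0.032 mg/L.
Mass balance at complete mixing: C_std·(Q_w + Q_r) = Q_w·C_e + Q_r·C_b.
Rearranging, Q_w = Q_r·(C_std − C_b)/(C_e − C_std) = 12.0·(0.116 − 0.032) / (12 − 0.116) = 0.08482 m³/s.
= 7.328 ML/d.

7.33 ML/d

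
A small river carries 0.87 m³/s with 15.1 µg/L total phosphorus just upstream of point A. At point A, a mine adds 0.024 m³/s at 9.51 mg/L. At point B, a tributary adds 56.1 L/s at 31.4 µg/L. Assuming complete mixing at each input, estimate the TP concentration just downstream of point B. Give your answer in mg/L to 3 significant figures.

15.1 µg/L = 0.0151 mg/L.
After input A: C = (0.87·0.0151 + 0.024·9.51) / 0.894 = 0.27 mg/L.
56.1 L/s = 0.0561 m³/s.
31.4 µg/L = 0.0314 mg/L.
After input B: C = (0.894·0.27 + 0.0561·0.0314) / 0.9501 = 0.2559 mg/L.

0.256 mg/L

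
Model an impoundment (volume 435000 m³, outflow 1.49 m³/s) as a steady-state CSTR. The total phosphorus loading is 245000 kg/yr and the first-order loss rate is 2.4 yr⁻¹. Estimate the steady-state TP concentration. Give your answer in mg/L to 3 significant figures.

Outflow Q = 1.49 m³/s × 3.156e+07 s/yr = 4.702e+07 m³/yr.
Steady-state CSTR mass balance: W = Q·C + k·V·C, so C = W/(Q + kV).
Q + kV = 4.702e+07 + 2.4·435000 = 4.806e+07 m³/yr.
C = 245000/4.806e+07 = 0.005097 kg/m³ = 5.097 mg/L.

5.10 mg/L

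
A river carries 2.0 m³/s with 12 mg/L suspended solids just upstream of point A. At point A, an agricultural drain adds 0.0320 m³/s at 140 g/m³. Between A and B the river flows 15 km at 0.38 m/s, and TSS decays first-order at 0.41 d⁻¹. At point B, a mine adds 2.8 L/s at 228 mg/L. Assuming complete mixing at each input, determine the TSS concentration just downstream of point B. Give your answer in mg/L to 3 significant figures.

After input A: C = (2·12 + 0.032·140) / 2.032 = 14.02 mg/L.
Over the 15 km reach to input B (t = 3.947e+04 s = 0.4569 d), decay gives C = 14.02·exp(−0.41·0.4569) = 11.62 mg/L.
2.8 L/s = 0.0028 m³/s.
After input B: C = (2.032·11.62 + 0.0028·228) / 2.035 = 11.92 mg/L.

11.9 mg/L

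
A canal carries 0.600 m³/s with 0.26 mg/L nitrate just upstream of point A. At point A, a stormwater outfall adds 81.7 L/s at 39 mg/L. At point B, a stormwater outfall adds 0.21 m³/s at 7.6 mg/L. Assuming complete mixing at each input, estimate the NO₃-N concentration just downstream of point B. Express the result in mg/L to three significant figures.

5.54 mg/L

81.7 L/s = 0.0817 m³/s.
After input A: C = (0.6·0.26 + 0.0817·39) / 0.6817 = 4.903 mg/L.
After input B: C = (0.6817·4.903 + 0.21·7.6) / 0.8917 = 5.538 mg/L.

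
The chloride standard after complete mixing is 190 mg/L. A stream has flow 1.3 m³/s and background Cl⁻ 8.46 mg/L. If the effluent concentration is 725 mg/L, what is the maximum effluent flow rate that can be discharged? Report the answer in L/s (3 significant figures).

Mass balance at complete mixing: C_std·(Q_w + Q_r) = Q_w·C_e + Q_r·C_b.
Rearranging, Q_w = Q_r·(C_std − C_b)/(C_e − C_std) = 1.3·(190 − 8.46) / (725 − 190) = 0.4411 m³/s.
= 441.1 L/s.

441 L/s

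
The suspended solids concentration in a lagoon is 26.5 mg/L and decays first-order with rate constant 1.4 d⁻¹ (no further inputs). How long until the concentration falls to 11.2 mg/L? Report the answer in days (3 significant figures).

0.615 d

t = ln(C₀/C)/k = ln(26.5/11.2)/1.4 = 0.8612/1.4 = 0.6152 d.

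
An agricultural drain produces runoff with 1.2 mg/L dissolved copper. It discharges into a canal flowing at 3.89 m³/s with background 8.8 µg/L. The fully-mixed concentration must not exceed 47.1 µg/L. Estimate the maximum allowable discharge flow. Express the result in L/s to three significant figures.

129 L/s

8.8 µg/L = 0.0088 mg/L.
47.1 µg/L = 0.0471 mg/L.
Mass balance at complete mixing: C_std·(Q_w + Q_r) = Q_w·C_e + Q_r·C_b.
Rearranging, Q_w = Q_r·(C_std − C_b)/(C_e − C_std) = 3.89·(0.0471 − 0.0088) / (1.2 − 0.0471) = 0.1292 m³/s.
= 129.2 L/s.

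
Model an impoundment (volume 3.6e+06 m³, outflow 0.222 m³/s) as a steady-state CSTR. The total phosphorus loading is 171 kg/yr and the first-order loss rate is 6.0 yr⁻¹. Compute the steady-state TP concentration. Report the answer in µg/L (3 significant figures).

Outflow Q = 0.222 m³/s × 3.156e+07 s/yr = 7.006e+06 m³/yr.
Steady-state CSTR mass balance: W = Q·C + k·V·C, so C = W/(Q + kV).
Q + kV = 7.006e+06 + 6.0·3.6e+06 = 2.861e+07 m³/yr.
C = 171/2.861e+07 = 5.978e-06 kg/m³ = 0.005978 mg/L = 5.978 µg/L.

5.98 µg/L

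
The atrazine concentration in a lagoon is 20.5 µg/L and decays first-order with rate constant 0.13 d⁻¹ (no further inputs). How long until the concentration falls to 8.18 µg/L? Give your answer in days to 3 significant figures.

7.07 d

t = ln(C₀/C)/k = ln(20.5/8.18)/0.13 = 0.9187/0.13 = 7.067 d.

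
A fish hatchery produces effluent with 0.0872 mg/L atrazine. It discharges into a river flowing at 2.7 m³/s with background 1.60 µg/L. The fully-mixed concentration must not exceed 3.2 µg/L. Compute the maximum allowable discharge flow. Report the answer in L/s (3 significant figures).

1.60 µg/L = 0.0016 mg/L.
3.2 µg/L = 0.0032 mg/L.
Mass balance at complete mixing: C_std·(Q_w + Q_r) = Q_w·C_e + Q_r·C_b.
Rearranging, Q_w = Q_r·(C_std − C_b)/(C_e − C_std) = 2.7·(0.0032 − 0.0016) / (0.0872 − 0.0032) = 0.05143 m³/s.
= 51.43 L/s.

51.4 L/s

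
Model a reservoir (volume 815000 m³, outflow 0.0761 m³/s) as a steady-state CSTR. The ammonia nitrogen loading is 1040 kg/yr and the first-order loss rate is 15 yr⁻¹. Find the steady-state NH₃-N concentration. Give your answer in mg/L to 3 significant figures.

0.0711 mg/L

Outflow Q = 0.0761 m³/s × 3.156e+07 s/yr = 2.402e+06 m³/yr.
Steady-state CSTR mass balance: W = Q·C + k·V·C, so C = W/(Q + kV).
Q + kV = 2.402e+06 + 15·815000 = 1.463e+07 m³/yr.
C = 1040/1.463e+07 = 7.11e-05 kg/m³ = 0.0711 mg/L.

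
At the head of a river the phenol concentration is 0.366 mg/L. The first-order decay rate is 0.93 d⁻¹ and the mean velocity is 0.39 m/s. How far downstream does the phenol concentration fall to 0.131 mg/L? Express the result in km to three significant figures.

From C = C₀·e^(−kt), t = ln(C₀/C)/k = ln(0.366/0.131)/0.93 = 1.027/0.93 = 1.105 d.
Distance = v·t = 0.39 m/s × 9.545e+04 s = 3.723e+04 m = 37.23 km.

37.2 km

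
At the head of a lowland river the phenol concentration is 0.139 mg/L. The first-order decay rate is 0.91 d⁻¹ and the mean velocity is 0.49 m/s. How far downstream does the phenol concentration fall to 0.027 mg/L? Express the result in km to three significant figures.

76.2 km

From C = C₀·e^(−kt), t = ln(C₀/C)/k = ln(0.139/0.027)/0.91 = 1.639/0.91 = 1.801 d.
Distance = v·t = 0.49 m/s × 1.556e+05 s = 7.623e+04 m = 76.23 km.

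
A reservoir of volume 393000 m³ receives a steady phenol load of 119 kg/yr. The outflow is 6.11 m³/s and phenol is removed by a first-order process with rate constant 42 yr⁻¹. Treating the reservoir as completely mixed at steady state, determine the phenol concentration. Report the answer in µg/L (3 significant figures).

0.568 µg/L

Outflow Q = 6.11 m³/s × 3.156e+07 s/yr = 1.928e+08 m³/yr.
Steady-state CSTR mass balance: W = Q·C + k·V·C, so C = W/(Q + kV).
Q + kV = 1.928e+08 + 42·393000 = 2.093e+08 m³/yr.
C = 119/2.093e+08 = 5.685e-07 kg/m³ = 0.0005685 mg/L = 0.5685 µg/L.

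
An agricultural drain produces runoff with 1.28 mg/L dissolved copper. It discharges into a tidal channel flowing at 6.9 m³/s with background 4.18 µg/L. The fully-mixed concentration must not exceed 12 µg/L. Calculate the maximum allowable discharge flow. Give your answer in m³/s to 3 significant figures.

4.18 µg/L = 0.00418 mg/L.
12 µg/L = 0.012 mg/L.
Mass balance at complete mixing: C_std·(Q_w + Q_r) = Q_w·C_e + Q_r·C_b.
Rearranging, Q_w = Q_r·(C_std − C_b)/(C_e − C_std) = 6.9·(0.012 − 0.00418) / (1.28 − 0.012) = 0.04255 m³/s.

0.0426 m³/s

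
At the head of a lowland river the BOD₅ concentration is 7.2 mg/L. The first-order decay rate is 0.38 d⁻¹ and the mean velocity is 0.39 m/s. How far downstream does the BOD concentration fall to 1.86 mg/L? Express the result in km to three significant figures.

From C = C₀·e^(−kt), t = ln(C₀/C)/k = ln(7.2/1.86)/0.38 = 1.354/0.38 = 3.562 d.
Distance = v·t = 0.39 m/s × 3.077e+05 s = 1.2e+05 m = 120 km.

120 km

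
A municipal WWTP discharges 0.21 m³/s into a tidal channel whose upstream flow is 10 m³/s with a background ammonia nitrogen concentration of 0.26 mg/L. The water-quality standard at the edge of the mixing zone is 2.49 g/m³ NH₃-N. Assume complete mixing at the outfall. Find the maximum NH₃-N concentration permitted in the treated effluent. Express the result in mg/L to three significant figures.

109 mg/L

Mass balance: 2.49·10.21 = 0.21·Cₑ + 10·0.26.
Cₑ = (25.42 − 2.6) / 0.21 = 108.7 mg/L.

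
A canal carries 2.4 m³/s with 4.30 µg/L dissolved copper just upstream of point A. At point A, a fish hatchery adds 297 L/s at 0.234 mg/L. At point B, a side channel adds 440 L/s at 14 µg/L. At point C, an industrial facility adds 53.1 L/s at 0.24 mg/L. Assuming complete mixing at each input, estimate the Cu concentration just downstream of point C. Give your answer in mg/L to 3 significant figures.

0.0309 mg/L

4.30 µg/L = 0.0043 mg/L.
297 L/s = 0.297 m³/s.
After input A: C = (2.4·0.0043 + 0.297·0.234) / 2.697 = 0.0296 mg/L.
440 L/s = 0.44 m³/s.
14 µg/L = 0.014 mg/L.
After input B: C = (2.697·0.0296 + 0.44·0.014) / 3.137 = 0.02741 mg/L.
53.1 L/s = 0.0531 m³/s.
After input C: C = (3.137·0.02741 + 0.0531·0.24) / 3.19 = 0.03095 mg/L.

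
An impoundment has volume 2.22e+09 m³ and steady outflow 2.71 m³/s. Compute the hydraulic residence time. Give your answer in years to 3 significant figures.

26.0 yr

Q = 2.71 m³/s × 3.156e+07 s/yr = 8.552e+07 m³/yr.
Hydraulic residence time τ = V/Q = 2.22e+09/8.552e+07 = 25.96 yr.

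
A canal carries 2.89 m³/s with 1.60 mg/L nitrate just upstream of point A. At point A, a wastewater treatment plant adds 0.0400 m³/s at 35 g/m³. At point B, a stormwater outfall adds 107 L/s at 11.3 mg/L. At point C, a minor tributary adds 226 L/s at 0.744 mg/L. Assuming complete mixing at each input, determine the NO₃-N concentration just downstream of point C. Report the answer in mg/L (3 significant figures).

2.27 mg/L

After input A: C = (2.89·1.6 + 0.04·35) / 2.93 = 2.056 mg/L.
107 L/s = 0.107 m³/s.
After input B: C = (2.93·2.056 + 0.107·11.3) / 3.037 = 2.382 mg/L.
226 L/s = 0.226 m³/s.
After input C: C = (3.037·2.382 + 0.226·0.744) / 3.263 = 2.268 mg/L.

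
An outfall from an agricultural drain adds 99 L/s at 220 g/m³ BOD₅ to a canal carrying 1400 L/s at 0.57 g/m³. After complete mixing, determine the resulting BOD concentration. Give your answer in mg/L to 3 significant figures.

15.1 mg/L

99 L/s = 0.099 m³/s.
1400 L/s = 1.4 m³/s.
Conservation of mass across the mixing zone: C = (0.099·220 + 1.4·0.57) / (0.099 + 1.4) = 22.58/1.499 = 15.06 mg/L.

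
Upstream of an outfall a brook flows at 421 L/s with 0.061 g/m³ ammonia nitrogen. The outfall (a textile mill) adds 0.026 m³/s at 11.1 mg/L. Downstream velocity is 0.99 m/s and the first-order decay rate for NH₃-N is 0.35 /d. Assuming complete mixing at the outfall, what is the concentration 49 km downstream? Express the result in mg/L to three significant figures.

0.575 mg/L

421 L/s = 0.421 m³/s.
After complete mixing, C₀ = (0.026·11.1 + 0.421·0.061) / 0.447 = 0.7031 mg/L.
Travel time t = 4.9e+04 m / 0.99 m/s = 4.949e+04 s = 0.5729 d.
C = 0.7031·exp(−0.35·0.5729) = 0.7031·0.8183 = 0.5754 mg/L.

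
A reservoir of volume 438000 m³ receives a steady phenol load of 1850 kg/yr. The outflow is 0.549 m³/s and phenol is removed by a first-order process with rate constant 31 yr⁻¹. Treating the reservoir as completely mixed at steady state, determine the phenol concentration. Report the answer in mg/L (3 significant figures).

0.0599 mg/L

Outflow Q = 0.549 m³/s × 3.156e+07 s/yr = 1.733e+07 m³/yr.
Steady-state CSTR mass balance: W = Q·C + k·V·C, so C = W/(Q + kV).
Q + kV = 1.733e+07 + 31·438000 = 3.09e+07 m³/yr.
C = 1850/3.09e+07 = 5.986e-05 kg/m³ = 0.05986 mg/L.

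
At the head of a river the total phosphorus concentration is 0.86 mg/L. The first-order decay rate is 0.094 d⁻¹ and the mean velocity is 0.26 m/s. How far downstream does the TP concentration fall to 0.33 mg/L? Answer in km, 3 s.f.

229 km

From C = C₀·e^(−kt), t = ln(C₀/C)/k = ln(0.86/0.33)/0.094 = 0.9578/0.094 = 10.19 d.
Distance = v·t = 0.26 m/s × 8.804e+05 s = 2.289e+05 m = 228.9 km.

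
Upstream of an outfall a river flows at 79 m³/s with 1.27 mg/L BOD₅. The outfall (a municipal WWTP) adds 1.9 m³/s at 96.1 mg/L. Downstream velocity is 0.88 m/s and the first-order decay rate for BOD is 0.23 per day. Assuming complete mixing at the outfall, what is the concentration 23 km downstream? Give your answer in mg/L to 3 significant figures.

After complete mixing, C₀ = (1.9·96.1 + 79·1.27) / 80.9 = 3.497 mg/L.
Travel time t = 2.3e+04 m / 0.88 m/s = 2.614e+04 s = 0.3025 d.
C = 3.497·exp(−0.23·0.3025) = 3.497·0.9328 = 3.262 mg/L.

3.26 mg/L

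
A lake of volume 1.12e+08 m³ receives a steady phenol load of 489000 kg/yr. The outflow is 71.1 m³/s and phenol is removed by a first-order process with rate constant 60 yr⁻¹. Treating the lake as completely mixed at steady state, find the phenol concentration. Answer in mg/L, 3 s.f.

0.0546 mg/L

Outflow Q = 71.1 m³/s × 3.156e+07 s/yr = 2.244e+09 m³/yr.
Steady-state CSTR mass balance: W = Q·C + k·V·C, so C = W/(Q + kV).
Q + kV = 2.244e+09 + 60·1.12e+08 = 8.964e+09 m³/yr.
C = 489000/8.964e+09 = 5.455e-05 kg/m³ = 0.05455 mg/L.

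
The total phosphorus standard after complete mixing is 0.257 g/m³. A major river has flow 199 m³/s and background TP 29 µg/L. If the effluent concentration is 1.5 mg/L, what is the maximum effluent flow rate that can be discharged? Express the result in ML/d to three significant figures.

3150 ML/d

29 µg/L = 0.029 mg/L.
Mass balance at complete mixing: C_std·(Q_w + Q_r) = Q_w·C_e + Q_r·C_b.
Rearranging, Q_w = Q_r·(C_std − C_b)/(C_e − C_std) = 199·(0.257 − 0.029) / (1.5 − 0.257) = 36.5 m³/s.
= 3154 ML/d.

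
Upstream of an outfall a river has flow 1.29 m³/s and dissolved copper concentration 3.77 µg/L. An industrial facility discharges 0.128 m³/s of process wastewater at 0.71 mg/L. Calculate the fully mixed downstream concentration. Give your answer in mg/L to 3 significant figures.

0.0675 mg/L

3.77 µg/L = 0.00377 mg/L.
Conservation of mass across the mixing zone: C = (0.128·0.71 + 1.29·0.00377) / (0.128 + 1.29) = 0.09574/1.418 = 0.06752 mg/L.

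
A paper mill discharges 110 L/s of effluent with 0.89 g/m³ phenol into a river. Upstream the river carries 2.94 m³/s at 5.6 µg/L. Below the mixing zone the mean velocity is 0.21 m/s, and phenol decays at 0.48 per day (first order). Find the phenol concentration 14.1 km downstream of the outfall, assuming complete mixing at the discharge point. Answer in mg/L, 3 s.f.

110 L/s = 0.11 m³/s.
5.6 µg/L = 0.0056 mg/L.
After complete mixing, C₀ = (0.11·0.89 + 2.94·0.0056) / 3.05 = 0.0375 mg/L.
Travel time t = 1.41e+04 m / 0.21 m/s = 6.714e+04 s = 0.7771 d.
C = 0.0375·exp(−0.48·0.7771) = 0.0375·0.6887 = 0.02582 mg/L.

0.0258 mg/L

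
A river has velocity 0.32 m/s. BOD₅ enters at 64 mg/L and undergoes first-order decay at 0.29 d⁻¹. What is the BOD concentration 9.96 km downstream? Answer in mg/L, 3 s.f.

57.7 mg/L

Travel time t = 9.96 km / 0.32 m/s = 9960/0.32 = 3.112e+04 s = 0.3602 d.
First-order decay: C = 64·exp(−0.29·0.3602) = 64·0.9008 = 57.65 mg/L.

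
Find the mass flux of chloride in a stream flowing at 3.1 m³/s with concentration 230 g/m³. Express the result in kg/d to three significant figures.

Mass flux = Q·C = 3.1 m³/s × 230 g/m³ = 713 g/s.
= 713 g/s × 86.4 = 6.16e+04 kg/d.

61600 kg/d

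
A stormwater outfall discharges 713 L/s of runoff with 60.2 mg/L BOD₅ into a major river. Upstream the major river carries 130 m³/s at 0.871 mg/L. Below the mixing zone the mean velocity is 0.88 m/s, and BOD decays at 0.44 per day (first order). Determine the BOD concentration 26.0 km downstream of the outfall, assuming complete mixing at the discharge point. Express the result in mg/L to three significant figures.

1.03 mg/L

713 L/s = 0.713 m³/s.
After complete mixing, C₀ = (0.713·60.2 + 130·0.871) / 130.7 = 1.195 mg/L.
Travel time t = 2.6e+04 m / 0.88 m/s = 2.955e+04 s = 0.342 d.
C = 1.195·exp(−0.44·0.342) = 1.195·0.8603 = 1.028 mg/L.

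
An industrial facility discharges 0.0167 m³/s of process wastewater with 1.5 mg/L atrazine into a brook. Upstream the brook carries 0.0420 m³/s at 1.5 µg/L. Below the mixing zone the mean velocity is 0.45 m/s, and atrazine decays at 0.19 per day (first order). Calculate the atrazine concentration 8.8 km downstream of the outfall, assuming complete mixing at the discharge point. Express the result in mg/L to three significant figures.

1.5 µg/L = 0.0015 mg/L.
After complete mixing, C₀ = (0.0167·1.5 + 0.042·0.0015) / 0.0587 = 0.4278 mg/L.
Travel time t = 8800 m / 0.45 m/s = 1.956e+04 s = 0.2263 d.
C = 0.4278·exp(−0.19·0.2263) = 0.4278·0.9579 = 0.4098 mg/L.

0.410 mg/L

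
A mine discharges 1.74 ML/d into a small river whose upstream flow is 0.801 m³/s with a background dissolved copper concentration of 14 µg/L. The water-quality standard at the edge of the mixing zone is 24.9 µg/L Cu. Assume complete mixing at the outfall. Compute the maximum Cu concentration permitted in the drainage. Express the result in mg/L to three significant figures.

1.74 ML/d = 0.02014 m³/s.
14 µg/L = 0.014 mg/L.
24.9 µg/L = 0.0249 mg/L.
Mass balance: 0.0249·0.8211 = 0.02014·Cₑ + 0.801·0.014.
Cₑ = (0.02045 − 0.01121) / 0.02014 = 0.4584 mg/L.

0.458 mg/L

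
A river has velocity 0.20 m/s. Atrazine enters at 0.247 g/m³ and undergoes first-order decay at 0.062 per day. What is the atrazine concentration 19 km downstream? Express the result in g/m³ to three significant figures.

0.231 g/m³

Travel time t = 19 km / 0.20 m/s = 1.9e+04/0.20 = 9.5e+04 s = 1.1 d.
First-order decay: C = 0.247·exp(−0.062·1.1) = 0.247·0.9341 = 0.2307 g/m³.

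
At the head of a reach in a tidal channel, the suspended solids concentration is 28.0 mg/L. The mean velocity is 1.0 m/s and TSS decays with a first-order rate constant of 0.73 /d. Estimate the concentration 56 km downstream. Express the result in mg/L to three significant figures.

Travel time t = 56 km / 1.0 m/s = 5.6e+04/1.0 = 5.6e+04 s = 0.6481 d.
First-order decay: C = 28.0·exp(−0.73·0.6481) = 28.0·0.623 = 17.45 mg/L.

17.4 mg/L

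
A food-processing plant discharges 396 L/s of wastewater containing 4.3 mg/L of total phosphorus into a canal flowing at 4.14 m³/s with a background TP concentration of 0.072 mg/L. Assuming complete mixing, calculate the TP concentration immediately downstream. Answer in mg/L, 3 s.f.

0.441 mg/L

396 L/s = 0.396 m³/s.
By mass balance at complete mixing, C = (0.396·4.3 + 4.14·0.072) / (0.396 + 4.14) = 2.001/4.536 = 0.4411 mg/L.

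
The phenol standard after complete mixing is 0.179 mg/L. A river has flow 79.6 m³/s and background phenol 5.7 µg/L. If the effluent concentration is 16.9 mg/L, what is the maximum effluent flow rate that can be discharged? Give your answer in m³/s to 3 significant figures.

0.825 m³/s

5.7 µg/L = 0.0057 mg/L.
Mass balance at complete mixing: C_std·(Q_w + Q_r) = Q_w·C_e + Q_r·C_b.
Rearranging, Q_w = Q_r·(C_std − C_b)/(C_e − C_std) = 79.6·(0.179 − 0.0057) / (16.9 − 0.179) = 0.825 m³/s.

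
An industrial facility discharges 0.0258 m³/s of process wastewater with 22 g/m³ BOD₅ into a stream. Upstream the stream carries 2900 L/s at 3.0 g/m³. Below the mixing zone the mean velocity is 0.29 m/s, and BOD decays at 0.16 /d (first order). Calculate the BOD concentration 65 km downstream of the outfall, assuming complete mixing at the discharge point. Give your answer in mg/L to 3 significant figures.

2.09 mg/L

2900 L/s = 2.9 m³/s.
After complete mixing, C₀ = (0.0258·22 + 2.9·3) / 2.926 = 3.168 mg/L.
Travel time t = 6.5e+04 m / 0.29 m/s = 2.241e+05 s = 2.594 d.
C = 3.168·exp(−0.16·2.594) = 3.168·0.6603 = 2.092 mg/L.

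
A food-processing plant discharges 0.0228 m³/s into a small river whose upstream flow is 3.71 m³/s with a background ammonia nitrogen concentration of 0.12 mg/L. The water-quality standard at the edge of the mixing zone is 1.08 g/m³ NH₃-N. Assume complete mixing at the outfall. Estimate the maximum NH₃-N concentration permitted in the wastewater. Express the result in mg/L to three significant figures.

Mass balance: 1.08·3.733 = 0.0228·Cₑ + 3.71·0.12.
Cₑ = (4.031 − 0.4452) / 0.0228 = 157.3 mg/L.

157 mg/L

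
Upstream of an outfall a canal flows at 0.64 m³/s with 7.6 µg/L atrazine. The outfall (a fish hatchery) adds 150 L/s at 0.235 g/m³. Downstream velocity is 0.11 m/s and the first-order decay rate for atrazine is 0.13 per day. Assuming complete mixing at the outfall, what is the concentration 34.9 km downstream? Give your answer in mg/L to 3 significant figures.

150 L/s = 0.15 m³/s.
7.6 µg/L = 0.0076 mg/L.
After complete mixing, C₀ = (0.15·0.235 + 0.64·0.0076) / 0.79 = 0.05078 mg/L.
Travel time t = 3.49e+04 m / 0.11 m/s = 3.173e+05 s = 3.672 d.
C = 0.05078·exp(−0.13·3.672) = 0.05078·0.6204 = 0.0315 mg/L.

0.0315 mg/L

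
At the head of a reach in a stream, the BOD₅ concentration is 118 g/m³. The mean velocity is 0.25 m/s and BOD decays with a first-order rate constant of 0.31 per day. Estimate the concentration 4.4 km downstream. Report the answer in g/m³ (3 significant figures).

Travel time t = 4.4 km / 0.25 m/s = 4400/0.25 = 1.76e+04 s = 0.2037 d.
First-order decay: C = 118·exp(−0.31·0.2037) = 118·0.9388 = 110.8 g/m³.

111 g/m³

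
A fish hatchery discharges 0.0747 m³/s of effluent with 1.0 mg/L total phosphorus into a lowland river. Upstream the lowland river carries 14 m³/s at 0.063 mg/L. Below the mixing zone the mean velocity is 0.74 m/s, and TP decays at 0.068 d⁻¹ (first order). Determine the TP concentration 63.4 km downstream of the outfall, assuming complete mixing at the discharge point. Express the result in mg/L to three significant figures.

After complete mixing, C₀ = (0.0747·1 + 14·0.063) / 14.07 = 0.06797 mg/L.
Travel time t = 6.34e+04 m / 0.74 m/s = 8.568e+04 s = 0.9916 d.
C = 0.06797·exp(−0.068·0.9916) = 0.06797·0.9348 = 0.06354 mg/L.

0.0635 mg/L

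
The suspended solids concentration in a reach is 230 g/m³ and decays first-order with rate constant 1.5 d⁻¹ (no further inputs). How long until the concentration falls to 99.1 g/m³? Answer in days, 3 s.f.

0.561 d

t = ln(C₀/C)/k = ln(230/99.1)/1.5 = 0.8419/1.5 = 0.5613 d.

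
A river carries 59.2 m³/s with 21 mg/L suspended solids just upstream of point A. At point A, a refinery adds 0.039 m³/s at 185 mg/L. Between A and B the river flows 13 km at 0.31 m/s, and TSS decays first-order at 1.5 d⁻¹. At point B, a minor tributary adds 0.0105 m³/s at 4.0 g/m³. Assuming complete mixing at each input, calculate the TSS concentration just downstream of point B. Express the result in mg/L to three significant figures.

10.2 mg/L

After input A: C = (59.2·21 + 0.039·185) / 59.24 = 21.11 mg/L.
Over the 13 km reach to input B (t = 4.194e+04 s = 0.4854 d), decay gives C = 21.11·exp(−1.5·0.4854) = 10.19 mg/L.
After input B: C = (59.24·10.19 + 0.0105·4) / 59.25 = 10.19 mg/L.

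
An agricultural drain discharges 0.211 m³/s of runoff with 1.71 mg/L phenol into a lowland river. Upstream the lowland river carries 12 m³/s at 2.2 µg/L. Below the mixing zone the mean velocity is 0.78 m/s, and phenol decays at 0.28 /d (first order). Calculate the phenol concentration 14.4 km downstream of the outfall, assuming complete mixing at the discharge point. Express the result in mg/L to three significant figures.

0.0299 mg/L

2.2 µg/L = 0.0022 mg/L.
After complete mixing, C₀ = (0.211·1.71 + 12·0.0022) / 12.21 = 0.03171 mg/L.
Travel time t = 1.44e+04 m / 0.78 m/s = 1.846e+04 s = 0.2137 d.
C = 0.03171·exp(−0.28·0.2137) = 0.03171·0.9419 = 0.02987 mg/L.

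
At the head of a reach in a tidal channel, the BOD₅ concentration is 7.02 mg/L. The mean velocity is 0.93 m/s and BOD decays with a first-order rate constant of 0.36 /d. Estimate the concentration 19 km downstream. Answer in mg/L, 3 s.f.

Travel time t = 19 km / 0.93 m/s = 1.9e+04/0.93 = 2.043e+04 s = 0.2365 d.
First-order decay: C = 7.02·exp(−0.36·0.2365) = 7.02·0.9184 = 6.447 mg/L.

6.45 mg/L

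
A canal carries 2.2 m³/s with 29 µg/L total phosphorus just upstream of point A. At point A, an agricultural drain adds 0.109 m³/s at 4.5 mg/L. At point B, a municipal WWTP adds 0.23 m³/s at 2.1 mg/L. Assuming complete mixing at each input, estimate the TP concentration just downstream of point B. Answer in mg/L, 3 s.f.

0.409 mg/L

29 µg/L = 0.029 mg/L.
After input A: C = (2.2·0.029 + 0.109·4.5) / 2.309 = 0.2401 mg/L.
After input B: C = (2.309·0.2401 + 0.23·2.1) / 2.539 = 0.4085 mg/L.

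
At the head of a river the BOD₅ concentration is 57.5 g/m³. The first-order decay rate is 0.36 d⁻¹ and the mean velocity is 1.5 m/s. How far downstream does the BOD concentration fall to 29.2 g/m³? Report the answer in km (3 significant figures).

From C = C₀·e^(−kt), t = ln(C₀/C)/k = ln(57.5/29.2)/0.36 = 0.6776/0.36 = 1.882 d.
Distance = v·t = 1.5 m/s × 1.626e+05 s = 2.439e+05 m = 243.9 km.

244 km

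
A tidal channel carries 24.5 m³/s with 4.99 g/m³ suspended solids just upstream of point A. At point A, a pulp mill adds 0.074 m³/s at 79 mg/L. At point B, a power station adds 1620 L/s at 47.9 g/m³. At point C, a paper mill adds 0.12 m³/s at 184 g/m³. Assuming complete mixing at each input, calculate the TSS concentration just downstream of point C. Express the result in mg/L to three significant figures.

After input A: C = (24.5·4.99 + 0.074·79) / 24.57 = 5.213 mg/L.
1620 L/s = 1.62 m³/s.
After input B: C = (24.57·5.213 + 1.62·47.9) / 26.19 = 7.853 mg/L.
After input C: C = (26.19·7.853 + 0.12·184) / 26.31 = 8.656 mg/L.

8.66 mg/L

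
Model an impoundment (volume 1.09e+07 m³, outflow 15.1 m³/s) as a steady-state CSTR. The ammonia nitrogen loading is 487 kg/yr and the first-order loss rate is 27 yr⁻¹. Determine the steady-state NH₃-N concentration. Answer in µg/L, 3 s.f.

Outflow Q = 15.1 m³/s × 3.156e+07 s/yr = 4.765e+08 m³/yr.
Steady-state CSTR mass balance: W = Q·C + k·V·C, so C = W/(Q + kV).
Q + kV = 4.765e+08 + 27·1.09e+07 = 7.708e+08 m³/yr.
C = 487/7.708e+08 = 6.318e-07 kg/m³ = 0.0006318 mg/L = 0.6318 µg/L.

0.632 µg/L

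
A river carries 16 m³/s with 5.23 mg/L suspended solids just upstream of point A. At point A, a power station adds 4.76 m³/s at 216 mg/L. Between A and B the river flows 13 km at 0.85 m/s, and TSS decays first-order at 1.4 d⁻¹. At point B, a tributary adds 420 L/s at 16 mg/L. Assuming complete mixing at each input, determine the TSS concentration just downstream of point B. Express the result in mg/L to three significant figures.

After input A: C = (16·5.23 + 4.76·216) / 20.76 = 53.56 mg/L.
Over the 13 km reach to input B (t = 1.529e+04 s = 0.177 d), decay gives C = 53.56·exp(−1.4·0.177) = 41.8 mg/L.
420 L/s = 0.42 m³/s.
After input B: C = (20.76·41.8 + 0.42·16) / 21.18 = 41.29 mg/L.

41.3 mg/L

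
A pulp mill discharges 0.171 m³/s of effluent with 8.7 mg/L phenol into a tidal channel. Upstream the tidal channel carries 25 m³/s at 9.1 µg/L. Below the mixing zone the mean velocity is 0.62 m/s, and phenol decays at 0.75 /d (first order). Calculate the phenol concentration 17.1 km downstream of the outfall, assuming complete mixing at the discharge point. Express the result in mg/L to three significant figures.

9.1 µg/L = 0.0091 mg/L.
After complete mixing, C₀ = (0.171·8.7 + 25·0.0091) / 25.17 = 0.06814 mg/L.
Travel time t = 1.71e+04 m / 0.62 m/s = 2.758e+04 s = 0.3192 d.
C = 0.06814·exp(−0.75·0.3192) = 0.06814·0.7871 = 0.05363 mg/L.

0.0536 mg/L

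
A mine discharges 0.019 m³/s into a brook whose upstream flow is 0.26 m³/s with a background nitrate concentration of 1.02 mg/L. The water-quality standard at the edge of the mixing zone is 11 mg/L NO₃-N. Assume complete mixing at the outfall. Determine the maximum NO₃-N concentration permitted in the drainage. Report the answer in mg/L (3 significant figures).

148 mg/L

Mass balance: 11·0.279 = 0.019·Cₑ + 0.26·1.02.
Cₑ = (3.069 − 0.2652) / 0.019 = 147.6 mg/L.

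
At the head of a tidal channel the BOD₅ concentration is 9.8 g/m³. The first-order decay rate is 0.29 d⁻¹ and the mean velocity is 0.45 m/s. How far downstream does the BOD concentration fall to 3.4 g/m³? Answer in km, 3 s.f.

From C = C₀·e^(−kt), t = ln(C₀/C)/k = ln(9.8/3.4)/0.29 = 1.059/0.29 = 3.65 d.
Distance = v·t = 0.45 m/s × 3.154e+05 s = 1.419e+05 m = 141.9 km.

142 km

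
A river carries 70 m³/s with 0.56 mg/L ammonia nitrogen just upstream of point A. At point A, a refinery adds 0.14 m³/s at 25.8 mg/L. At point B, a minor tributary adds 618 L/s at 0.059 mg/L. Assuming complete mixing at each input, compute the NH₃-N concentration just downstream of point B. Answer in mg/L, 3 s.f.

0.606 mg/L

After input A: C = (70·0.56 + 0.14·25.8) / 70.14 = 0.6104 mg/L.
618 L/s = 0.618 m³/s.
After input B: C = (70.14·0.6104 + 0.618·0.059) / 70.76 = 0.6056 mg/L.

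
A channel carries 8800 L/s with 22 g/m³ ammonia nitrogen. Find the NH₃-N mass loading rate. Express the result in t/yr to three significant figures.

8800 L/s = 8.8 m³/s.
Mass flux = Q·C = 8.8 m³/s × 22 g/m³ = 193.6 g/s.
= 193.6 g/s × 31.56 = 6110 t/yr.

6110 t/yr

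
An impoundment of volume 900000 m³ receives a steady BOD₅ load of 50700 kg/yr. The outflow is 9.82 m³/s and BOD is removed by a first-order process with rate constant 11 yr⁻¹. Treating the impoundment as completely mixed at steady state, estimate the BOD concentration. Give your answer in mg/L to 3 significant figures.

Outflow Q = 9.82 m³/s × 3.156e+07 s/yr = 3.099e+08 m³/yr.
Steady-state CSTR mass balance: W = Q·C + k·V·C, so C = W/(Q + kV).
Q + kV = 3.099e+08 + 11·900000 = 3.198e+08 m³/yr.
C = 50700/3.198e+08 = 0.0001585 kg/m³ = 0.1585 mg/L.

0.159 mg/L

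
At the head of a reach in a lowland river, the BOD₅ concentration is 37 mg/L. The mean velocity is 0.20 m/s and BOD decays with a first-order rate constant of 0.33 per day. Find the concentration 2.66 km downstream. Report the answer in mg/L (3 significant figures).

Travel time t = 2.66 km / 0.20 m/s = 2660/0.20 = 1.33e+04 s = 0.1539 d.
First-order decay: C = 37·exp(−0.33·0.1539) = 37·0.9505 = 35.17 mg/L.

35.2 mg/L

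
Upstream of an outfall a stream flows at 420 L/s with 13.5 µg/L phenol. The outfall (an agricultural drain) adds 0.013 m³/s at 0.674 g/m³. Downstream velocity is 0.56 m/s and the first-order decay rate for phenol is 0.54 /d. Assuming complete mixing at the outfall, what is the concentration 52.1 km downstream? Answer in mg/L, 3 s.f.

420 L/s = 0.42 m³/s.
13.5 µg/L = 0.0135 mg/L.
After complete mixing, C₀ = (0.013·0.674 + 0.42·0.0135) / 0.433 = 0.03333 mg/L.
Travel time t = 5.21e+04 m / 0.56 m/s = 9.304e+04 s = 1.077 d.
C = 0.03333·exp(−0.54·1.077) = 0.03333·0.5591 = 0.01863 mg/L.

0.0186 mg/L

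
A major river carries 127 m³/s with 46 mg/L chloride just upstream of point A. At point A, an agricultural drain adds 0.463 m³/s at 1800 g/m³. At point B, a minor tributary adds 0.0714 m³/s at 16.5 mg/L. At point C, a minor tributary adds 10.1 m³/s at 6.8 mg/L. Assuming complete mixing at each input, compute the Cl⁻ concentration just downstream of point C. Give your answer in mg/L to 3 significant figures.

After input A: C = (127·46 + 0.463·1800) / 127.5 = 52.37 mg/L.
After input B: C = (127.5·52.37 + 0.0714·16.5) / 127.5 = 52.35 mg/L.
After input C: C = (127.5·52.35 + 10.1·6.8) / 137.6 = 49.01 mg/L.

49.0 mg/L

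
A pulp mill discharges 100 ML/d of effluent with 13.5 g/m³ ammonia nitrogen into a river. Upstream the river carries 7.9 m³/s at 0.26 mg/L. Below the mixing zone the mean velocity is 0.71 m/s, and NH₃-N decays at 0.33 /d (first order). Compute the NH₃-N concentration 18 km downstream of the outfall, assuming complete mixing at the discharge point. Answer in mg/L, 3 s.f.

100 ML/d = 1.157 m³/s.
After complete mixing, C₀ = (1.157·13.5 + 7.9·0.26) / 9.057 = 1.952 mg/L.
Travel time t = 1.8e+04 m / 0.71 m/s = 2.535e+04 s = 0.2934 d.
C = 1.952·exp(−0.33·0.2934) = 1.952·0.9077 = 1.772 mg/L.

1.77 mg/L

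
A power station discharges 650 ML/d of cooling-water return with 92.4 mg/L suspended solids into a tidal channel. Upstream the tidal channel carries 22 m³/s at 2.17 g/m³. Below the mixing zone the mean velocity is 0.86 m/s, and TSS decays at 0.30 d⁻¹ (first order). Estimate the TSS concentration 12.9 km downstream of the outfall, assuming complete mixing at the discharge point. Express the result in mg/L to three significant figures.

650 ML/d = 7.523 m³/s.
After complete mixing, C₀ = (7.523·92.4 + 22·2.17) / 29.52 = 25.16 mg/L.
Travel time t = 1.29e+04 m / 0.86 m/s = 1.5e+04 s = 0.1736 d.
C = 25.16·exp(−0.30·0.1736) = 25.16·0.9492 = 23.89 mg/L.

23.9 mg/L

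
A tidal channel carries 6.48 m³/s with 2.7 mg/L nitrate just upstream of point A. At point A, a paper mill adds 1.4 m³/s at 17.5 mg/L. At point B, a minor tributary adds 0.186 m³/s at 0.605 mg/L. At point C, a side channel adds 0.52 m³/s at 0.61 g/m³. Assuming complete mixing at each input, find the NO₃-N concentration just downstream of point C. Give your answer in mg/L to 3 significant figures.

4.94 mg/L

After input A: C = (6.48·2.7 + 1.4·17.5) / 7.88 = 5.329 mg/L.
After input B: C = (7.88·5.329 + 0.186·0.605) / 8.066 = 5.22 mg/L.
After input C: C = (8.066·5.22 + 0.52·0.61) / 8.586 = 4.941 mg/L.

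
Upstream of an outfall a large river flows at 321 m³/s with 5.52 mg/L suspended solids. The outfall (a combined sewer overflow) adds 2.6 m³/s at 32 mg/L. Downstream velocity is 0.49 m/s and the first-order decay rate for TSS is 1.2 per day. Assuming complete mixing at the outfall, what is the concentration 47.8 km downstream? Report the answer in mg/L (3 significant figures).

After complete mixing, C₀ = (2.6·32 + 321·5.52) / 323.6 = 5.733 mg/L.
Travel time t = 4.78e+04 m / 0.49 m/s = 9.755e+04 s = 1.129 d.
C = 5.733·exp(−1.2·1.129) = 5.733·0.258 = 1.479 mg/L.

1.48 mg/L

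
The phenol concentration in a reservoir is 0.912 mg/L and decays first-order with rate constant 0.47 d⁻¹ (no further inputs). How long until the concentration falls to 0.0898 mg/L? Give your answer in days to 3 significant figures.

t = ln(C₀/C)/k = ln(0.912/0.0898)/0.47 = 2.318/0.47 = 4.932 d.

4.93 d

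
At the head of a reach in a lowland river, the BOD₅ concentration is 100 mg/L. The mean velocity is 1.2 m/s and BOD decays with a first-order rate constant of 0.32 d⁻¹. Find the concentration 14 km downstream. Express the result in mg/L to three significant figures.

95.8 mg/L

Travel time t = 14 km / 1.2 m/s = 1.4e+04/1.2 = 1.167e+04 s = 0.135 d.
First-order decay: C = 100·exp(−0.32·0.135) = 100·0.9577 = 95.77 mg/L.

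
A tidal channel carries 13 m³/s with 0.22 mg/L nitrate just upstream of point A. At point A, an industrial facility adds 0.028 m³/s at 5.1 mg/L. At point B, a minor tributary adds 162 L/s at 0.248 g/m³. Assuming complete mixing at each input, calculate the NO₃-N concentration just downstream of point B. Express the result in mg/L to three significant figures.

After input A: C = (13·0.22 + 0.028·5.1) / 13.03 = 0.2305 mg/L.
162 L/s = 0.162 m³/s.
After input B: C = (13.03·0.2305 + 0.162·0.248) / 13.19 = 0.2307 mg/L.

0.231 mg/L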